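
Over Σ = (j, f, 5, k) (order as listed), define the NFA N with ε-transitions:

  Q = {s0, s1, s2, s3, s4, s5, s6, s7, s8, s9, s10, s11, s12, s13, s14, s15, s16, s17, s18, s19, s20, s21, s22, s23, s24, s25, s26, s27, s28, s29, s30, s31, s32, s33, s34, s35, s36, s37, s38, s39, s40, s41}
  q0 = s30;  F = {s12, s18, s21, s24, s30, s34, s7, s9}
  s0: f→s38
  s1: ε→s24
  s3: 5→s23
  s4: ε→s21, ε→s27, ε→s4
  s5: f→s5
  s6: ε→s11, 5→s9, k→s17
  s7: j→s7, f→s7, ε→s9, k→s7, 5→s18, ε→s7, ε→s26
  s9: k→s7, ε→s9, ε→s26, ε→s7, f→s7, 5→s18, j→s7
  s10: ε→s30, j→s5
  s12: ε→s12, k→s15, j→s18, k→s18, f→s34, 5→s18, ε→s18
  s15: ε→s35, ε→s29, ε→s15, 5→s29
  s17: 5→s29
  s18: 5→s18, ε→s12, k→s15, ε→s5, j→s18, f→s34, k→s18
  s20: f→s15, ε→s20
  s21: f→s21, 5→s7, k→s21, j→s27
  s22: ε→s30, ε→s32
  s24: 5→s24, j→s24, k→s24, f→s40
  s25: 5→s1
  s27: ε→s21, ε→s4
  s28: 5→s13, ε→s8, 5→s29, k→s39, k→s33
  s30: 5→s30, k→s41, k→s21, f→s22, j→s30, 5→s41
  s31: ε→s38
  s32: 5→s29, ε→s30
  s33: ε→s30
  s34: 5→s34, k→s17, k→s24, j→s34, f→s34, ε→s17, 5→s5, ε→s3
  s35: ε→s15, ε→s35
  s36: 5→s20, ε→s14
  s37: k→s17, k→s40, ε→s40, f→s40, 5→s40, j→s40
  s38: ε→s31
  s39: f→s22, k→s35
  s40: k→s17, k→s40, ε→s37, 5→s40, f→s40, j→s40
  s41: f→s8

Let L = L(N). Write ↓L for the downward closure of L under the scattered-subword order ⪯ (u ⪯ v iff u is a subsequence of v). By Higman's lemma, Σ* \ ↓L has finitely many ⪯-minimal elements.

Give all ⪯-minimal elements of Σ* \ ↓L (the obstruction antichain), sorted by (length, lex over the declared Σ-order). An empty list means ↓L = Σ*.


|Q|=42, |F|=8, |δ|=103 (36 ε).
min D↑ (7 st, q0=0, F={6}): 0:j→0,f→0,5→0,k→1 1:j→1,f→1,5→2,k→1 2:j→2,f→2,5→3,k→2 3:j→3,f→4,5→3,k→3 4:j→4,f→4,5→4,k→5 5:j→5,f→6,5→5,k→5 6:j→6,f→6,5→6,k→6 (ε-aug+det+¬).
'k55fkf': run [24, 21, 16, 13, 9, 5, 4] end={s17,s29,s37,s40} — reject; 6/6 deletions ∈↓L.
1 minimals (antichain).

min(Σ*\↓L) = [k55fkf].


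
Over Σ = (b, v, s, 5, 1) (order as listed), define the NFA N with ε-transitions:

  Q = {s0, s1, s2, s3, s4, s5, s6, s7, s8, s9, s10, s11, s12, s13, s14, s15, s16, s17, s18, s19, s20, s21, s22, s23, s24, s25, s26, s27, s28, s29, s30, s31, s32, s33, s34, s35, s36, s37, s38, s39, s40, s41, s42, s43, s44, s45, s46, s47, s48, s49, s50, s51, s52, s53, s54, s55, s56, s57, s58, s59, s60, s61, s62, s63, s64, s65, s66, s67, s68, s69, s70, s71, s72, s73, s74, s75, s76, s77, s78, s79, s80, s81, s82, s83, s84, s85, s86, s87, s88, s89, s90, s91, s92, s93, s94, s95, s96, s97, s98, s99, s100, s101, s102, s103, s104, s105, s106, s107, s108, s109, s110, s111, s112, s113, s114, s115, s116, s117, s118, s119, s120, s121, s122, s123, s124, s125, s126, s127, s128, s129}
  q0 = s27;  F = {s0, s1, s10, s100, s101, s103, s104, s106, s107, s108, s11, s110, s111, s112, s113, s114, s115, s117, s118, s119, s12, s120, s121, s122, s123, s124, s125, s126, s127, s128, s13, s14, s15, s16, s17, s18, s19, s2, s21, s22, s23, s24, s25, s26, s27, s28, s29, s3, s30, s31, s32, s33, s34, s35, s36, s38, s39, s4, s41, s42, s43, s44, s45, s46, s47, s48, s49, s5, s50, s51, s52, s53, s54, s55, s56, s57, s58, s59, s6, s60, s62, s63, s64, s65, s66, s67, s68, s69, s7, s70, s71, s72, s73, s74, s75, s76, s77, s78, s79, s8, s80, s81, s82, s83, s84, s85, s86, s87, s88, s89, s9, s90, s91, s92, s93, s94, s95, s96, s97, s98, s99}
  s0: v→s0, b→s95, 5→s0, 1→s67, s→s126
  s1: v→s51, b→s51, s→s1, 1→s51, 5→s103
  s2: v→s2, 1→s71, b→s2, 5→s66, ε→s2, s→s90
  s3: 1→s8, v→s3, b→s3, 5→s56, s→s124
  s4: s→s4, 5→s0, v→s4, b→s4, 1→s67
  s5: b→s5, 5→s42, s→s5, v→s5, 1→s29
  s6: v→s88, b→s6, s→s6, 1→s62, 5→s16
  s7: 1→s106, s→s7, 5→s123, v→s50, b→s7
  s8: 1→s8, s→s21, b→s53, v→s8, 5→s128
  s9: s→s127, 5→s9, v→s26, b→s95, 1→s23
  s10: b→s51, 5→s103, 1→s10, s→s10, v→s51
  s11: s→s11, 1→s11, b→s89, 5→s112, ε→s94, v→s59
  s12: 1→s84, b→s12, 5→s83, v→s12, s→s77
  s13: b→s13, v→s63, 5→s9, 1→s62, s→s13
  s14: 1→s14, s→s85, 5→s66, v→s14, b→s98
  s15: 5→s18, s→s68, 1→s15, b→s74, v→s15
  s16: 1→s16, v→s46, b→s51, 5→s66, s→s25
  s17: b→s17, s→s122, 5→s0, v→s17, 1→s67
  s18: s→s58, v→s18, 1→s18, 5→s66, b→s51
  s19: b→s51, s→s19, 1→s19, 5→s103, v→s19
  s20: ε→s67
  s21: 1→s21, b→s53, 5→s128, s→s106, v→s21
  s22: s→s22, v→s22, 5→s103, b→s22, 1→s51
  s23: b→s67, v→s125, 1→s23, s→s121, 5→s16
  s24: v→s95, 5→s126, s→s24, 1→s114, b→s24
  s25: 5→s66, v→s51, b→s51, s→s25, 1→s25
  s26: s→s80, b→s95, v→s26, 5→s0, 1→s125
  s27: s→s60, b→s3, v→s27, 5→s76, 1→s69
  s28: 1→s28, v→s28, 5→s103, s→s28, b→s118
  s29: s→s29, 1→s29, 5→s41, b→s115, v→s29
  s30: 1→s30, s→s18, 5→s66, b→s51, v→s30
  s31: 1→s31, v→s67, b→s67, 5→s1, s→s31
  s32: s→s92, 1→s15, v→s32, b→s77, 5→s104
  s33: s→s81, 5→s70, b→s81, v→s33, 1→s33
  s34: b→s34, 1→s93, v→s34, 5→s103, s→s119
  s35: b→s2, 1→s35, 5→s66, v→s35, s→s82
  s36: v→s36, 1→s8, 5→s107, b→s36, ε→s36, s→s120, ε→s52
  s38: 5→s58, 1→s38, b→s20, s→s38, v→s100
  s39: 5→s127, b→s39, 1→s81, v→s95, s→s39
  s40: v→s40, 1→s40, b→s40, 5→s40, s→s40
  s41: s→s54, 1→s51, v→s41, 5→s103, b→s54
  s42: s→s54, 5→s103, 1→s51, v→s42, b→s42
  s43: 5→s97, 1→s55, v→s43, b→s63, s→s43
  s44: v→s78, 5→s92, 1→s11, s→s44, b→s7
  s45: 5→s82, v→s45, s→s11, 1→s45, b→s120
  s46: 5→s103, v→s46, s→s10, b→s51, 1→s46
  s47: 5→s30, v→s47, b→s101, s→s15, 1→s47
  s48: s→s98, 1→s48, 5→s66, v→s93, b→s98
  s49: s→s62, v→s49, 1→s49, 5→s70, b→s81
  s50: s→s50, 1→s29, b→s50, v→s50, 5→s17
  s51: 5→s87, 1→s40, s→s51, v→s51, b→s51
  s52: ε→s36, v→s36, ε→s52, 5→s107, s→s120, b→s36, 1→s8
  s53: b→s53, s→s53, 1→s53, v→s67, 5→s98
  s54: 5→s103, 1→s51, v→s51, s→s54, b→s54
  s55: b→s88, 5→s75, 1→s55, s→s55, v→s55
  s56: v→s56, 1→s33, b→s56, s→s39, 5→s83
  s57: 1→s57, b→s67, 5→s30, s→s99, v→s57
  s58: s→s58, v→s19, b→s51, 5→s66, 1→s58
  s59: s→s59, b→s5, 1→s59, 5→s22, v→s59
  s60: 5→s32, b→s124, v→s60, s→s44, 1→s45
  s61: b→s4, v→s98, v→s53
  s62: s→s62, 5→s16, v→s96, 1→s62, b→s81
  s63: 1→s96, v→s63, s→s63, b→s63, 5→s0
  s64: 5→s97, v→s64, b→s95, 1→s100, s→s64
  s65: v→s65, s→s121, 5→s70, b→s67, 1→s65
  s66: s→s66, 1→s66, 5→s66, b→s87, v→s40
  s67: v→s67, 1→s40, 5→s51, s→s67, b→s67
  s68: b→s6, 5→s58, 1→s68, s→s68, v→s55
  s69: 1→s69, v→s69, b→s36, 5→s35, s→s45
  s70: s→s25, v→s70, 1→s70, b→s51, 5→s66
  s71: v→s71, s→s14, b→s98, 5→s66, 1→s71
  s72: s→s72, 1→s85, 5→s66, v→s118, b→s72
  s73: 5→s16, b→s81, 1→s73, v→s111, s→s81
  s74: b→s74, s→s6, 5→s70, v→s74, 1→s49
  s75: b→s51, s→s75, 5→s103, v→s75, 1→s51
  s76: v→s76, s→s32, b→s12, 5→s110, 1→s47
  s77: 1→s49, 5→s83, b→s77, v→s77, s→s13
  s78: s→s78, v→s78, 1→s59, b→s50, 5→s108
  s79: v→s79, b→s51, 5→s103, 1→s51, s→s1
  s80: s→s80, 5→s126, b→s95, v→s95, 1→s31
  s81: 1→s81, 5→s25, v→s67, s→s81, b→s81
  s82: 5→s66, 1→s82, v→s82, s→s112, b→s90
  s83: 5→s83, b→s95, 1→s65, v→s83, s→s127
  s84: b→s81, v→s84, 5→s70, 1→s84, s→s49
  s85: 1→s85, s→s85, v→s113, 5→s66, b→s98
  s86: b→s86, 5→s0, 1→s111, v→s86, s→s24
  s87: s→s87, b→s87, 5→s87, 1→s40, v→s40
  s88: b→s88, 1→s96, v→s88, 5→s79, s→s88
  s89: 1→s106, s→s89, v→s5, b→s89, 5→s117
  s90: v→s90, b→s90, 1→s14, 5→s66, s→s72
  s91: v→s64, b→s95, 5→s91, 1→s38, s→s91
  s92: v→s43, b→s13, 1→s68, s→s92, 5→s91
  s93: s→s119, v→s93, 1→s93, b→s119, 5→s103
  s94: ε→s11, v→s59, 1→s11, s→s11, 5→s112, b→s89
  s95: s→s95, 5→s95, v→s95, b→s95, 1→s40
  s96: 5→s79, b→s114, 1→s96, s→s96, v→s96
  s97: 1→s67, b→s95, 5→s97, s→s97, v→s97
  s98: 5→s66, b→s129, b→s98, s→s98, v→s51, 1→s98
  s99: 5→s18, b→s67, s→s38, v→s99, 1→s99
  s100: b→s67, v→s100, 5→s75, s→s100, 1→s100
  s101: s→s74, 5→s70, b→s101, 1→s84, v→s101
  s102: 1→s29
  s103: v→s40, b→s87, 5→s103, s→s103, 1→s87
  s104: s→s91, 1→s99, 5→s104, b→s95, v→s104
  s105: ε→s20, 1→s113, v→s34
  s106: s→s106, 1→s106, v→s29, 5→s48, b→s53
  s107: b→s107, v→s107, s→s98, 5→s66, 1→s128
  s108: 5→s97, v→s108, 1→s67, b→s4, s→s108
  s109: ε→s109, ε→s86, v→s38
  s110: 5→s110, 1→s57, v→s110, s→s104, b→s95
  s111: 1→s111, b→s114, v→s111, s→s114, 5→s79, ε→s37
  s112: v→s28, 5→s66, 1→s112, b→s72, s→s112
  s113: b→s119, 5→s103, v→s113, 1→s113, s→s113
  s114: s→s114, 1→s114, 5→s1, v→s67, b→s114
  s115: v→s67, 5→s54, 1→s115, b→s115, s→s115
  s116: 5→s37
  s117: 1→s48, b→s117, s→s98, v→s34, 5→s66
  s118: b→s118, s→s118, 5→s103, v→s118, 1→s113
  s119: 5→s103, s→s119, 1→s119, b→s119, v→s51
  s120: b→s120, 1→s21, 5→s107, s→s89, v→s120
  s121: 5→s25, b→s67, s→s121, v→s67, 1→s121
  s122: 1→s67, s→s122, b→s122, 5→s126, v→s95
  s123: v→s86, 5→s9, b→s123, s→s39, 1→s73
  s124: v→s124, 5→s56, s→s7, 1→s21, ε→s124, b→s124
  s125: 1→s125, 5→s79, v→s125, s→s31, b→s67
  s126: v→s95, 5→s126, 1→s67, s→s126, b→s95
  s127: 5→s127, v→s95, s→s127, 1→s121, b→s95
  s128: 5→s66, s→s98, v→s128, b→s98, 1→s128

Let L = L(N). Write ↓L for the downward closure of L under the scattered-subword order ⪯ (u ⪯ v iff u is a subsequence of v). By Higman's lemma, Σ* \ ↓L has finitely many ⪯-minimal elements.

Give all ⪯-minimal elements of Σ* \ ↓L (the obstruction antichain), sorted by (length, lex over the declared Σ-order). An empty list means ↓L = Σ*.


|Q|=130, |F|=121, |δ|=632 (13 ε).
min D↑ (120 st, q0=0, F={61}): 0:b→1,v→0,s→2,5→3,1→4 1:b→1,v→1,s→5,5→6,1→7 2:b→5,v→2,s→8,5→9,1→10 3:b→11,v→3,s→9,5→12,1→13 4:b→14,v→4,s→10,5→15,1→4 5:b→5,v→5,s→16,5→6,1→17 6:b→6,v→6,s→18,5→19,1→20 7:b→21,v→7,s→17,5→22,1→7 8:b→16,v→23,s→8,5→24,1→25 9:b→26,v→9,s→24,5→27,1→28 10:b→29,v→10,s→25,5→30,1→10 11:b→11,v→11,s→26,5→19,1→31 12:b→32,v→12,s→27,5→12,1→33 13:b→34,v→13,s→28,5→35,1→13 14:b→14,v→14,s→29,5→36,1→7 15:b→37,v→15,s→30,5→38,1→15 16:b→16,v→39,s→16,5→40,1→41 17:b→21,v→17,s→41,5→22,1→17 18:b→18,v→32,s→18,5→42,1→43 19:b→32,v→19,s→42,5→19,1→44 20:b→43,v→20,s→43,5→45,1→20 21:b→21,v→46,s→21,5→47,1→21 22:b→47,v→22,s→47,5→38,1→22 23:b→39,v→23,s→23,5→48,1→49 24:b→50,v→51,s→24,5→52,1→53 25:b→54,v→49,s→25,5→55,1→25 26:b→26,v→26,s→50,5→19,1→56 27:b→32,v→27,s→52,5→27,1→57 28:b→58,v→28,s→53,5→59,1→28 29:b→29,v→29,s→54,5→36,1→17 30:b→60,v→30,s→55,5→38,1→30 31:b→43,v→31,s→56,5→45,1→31 32:b→32,v→32,s→32,5→32,1→61 33:b→46,v→33,s→57,5→35,1→33 34:b→34,v→34,s→58,5→45,1→31 35:b→62,v→35,s→59,5→38,1→35 36:b→36,v→36,s→47,5→38,1→22 37:b→37,v→37,s→60,5→38,1→63 38:b→64,v→61,s→38,5→38,1→38 39:b→39,v→39,s→39,5→65,1→66 40:b→40,v→67,s→18,5→68,1→69 41:b→21,v→66,s→41,5→70,1→41 42:b→32,v→32,s→42,5→42,1→71 43:b→43,v→46,s→43,5→72,1→43 44:b→46,v→44,s→71,5→45,1→44 45:b→62,v→45,s→72,5→38,1→45 46:b→46,v→46,s→46,5→62,1→61 47:b→47,v→62,s→47,5→38,1→47 48:b→73,v→48,s→48,5→74,1→46 49:b→75,v→49,s→49,5→76,1→49 50:b→50,v→77,s→50,5→68,1→78 51:b→77,v→51,s→51,5→74,1→79 52:b→32,v→80,s→52,5→52,1→81 53:b→82,v→79,s→53,5→83,1→53 54:b→54,v→75,s→54,5→84,1→41 55:b→85,v→86,s→55,5→38,1→55 56:b→43,v→56,s→78,5→45,1→56 57:b→46,v→57,s→81,5→59,1→57 58:b→58,v→58,s→82,5→45,1→56 59:b→62,v→59,s→83,5→38,1→59 60:b→60,v→60,s→85,5→38,1→87 61:b→61,v→61,s→61,5→61,1→61 62:b→62,v→62,s→62,5→64,1→61 63:b→47,v→63,s→87,5→38,1→63 64:b→64,v→61,s→64,5→64,1→61 65:b→65,v→65,s→88,5→89,1→46 66:b→90,v→66,s→66,5→91,1→66 67:b→67,v→67,s→92,5→89,1→93 68:b→32,v→94,s→42,5→68,1→95 69:b→43,v→93,s→43,5→96,1→69 70:b→47,v→97,s→47,5→38,1→70 71:b→46,v→46,s→71,5→72,1→71 72:b→62,v→62,s→72,5→38,1→72 73:b→73,v→73,s→73,5→89,1→46 74:b→32,v→74,s→74,5→74,1→46 75:b→75,v→75,s→75,5→98,1→66 76:b→76,v→76,s→76,5→99,1→62 77:b→77,v→77,s→77,5→89,1→100 78:b→43,v→100,s→78,5→96,1→78 79:b→101,v→79,s→79,5→102,1→79 80:b→32,v→80,s→80,5→74,1→103 81:b→46,v→103,s→81,5→83,1→81 82:b→82,v→101,s→82,5→96,1→78 83:b→62,v→104,s→83,5→38,1→83 84:b→84,v→105,s→47,5→38,1→70 85:b→85,v→106,s→85,5→38,1→107 86:b→106,v→86,s→86,5→99,1→86 87:b→47,v→87,s→107,5→38,1→87 88:b→88,v→32,s→88,5→108,1→46 89:b→32,v→89,s→108,5→89,1→46 90:b→90,v→46,s→90,5→109,1→90 91:b→109,v→91,s→109,5→99,1→62 92:b→92,v→32,s→92,5→108,1→110 93:b→110,v→93,s→110,5→111,1→93 94:b→32,v→94,s→112,5→89,1→113 95:b→46,v→113,s→71,5→96,1→95 96:b→62,v→114,s→72,5→38,1→96 97:b→115,v→97,s→115,5→99,1→97 98:b→98,v→98,s→109,5→99,1→62 99:b→64,v→61,s→99,5→99,1→64 100:b→110,v→100,s→100,5→111,1→100 101:b→101,v→101,s→101,5→111,1→100 102:b→62,v→102,s→102,5→99,1→62 103:b→46,v→103,s→103,5→102,1→103 104:b→62,v→104,s→104,5→99,1→104 105:b→105,v→105,s→115,5→99,1→97 106:b→106,v→106,s→106,5→99,1→116 107:b→47,v→116,s→107,5→38,1→107 108:b→32,v→32,s→108,5→108,1→46 109:b→109,v→62,s→109,5→99,1→62 110:b→110,v→46,s→110,5→117,1→110 111:b→62,v→111,s→117,5→99,1→62 112:b→32,v→32,s→112,5→108,1→118 113:b→46,v→113,s→118,5→111,1→113 114:b→62,v→114,s→119,5→99,1→114 115:b→115,v→62,s→115,5→99,1→115 116:b→115,v→116,s→116,5→99,1→116 117:b→62,v→62,s→117,5→99,1→62 118:b→46,v→46,s→118,5→117,1→118 119:b→62,v→62,s→119,5→99,1→119 [Hopcroft].
'55b1': run [125, 101, 41, 6, 1] end={s40} ∉↓L; 4/4 single-dels accept.
'155v': run [125, 87, 42, 4, 1] end={s40} ∉↓L; 4/4 deletions ∈↓L.
'b5sv1': |S_i|=[125, 89, 51, 24, 5, 1] end={s40} ∉↓L; 5/5 deletions ∈↓L.
'b1bv1': N↓-sim [125, 89, 46, 16, 4, 1] end={s40} ∉↓L; 5/5 deletions ∈↓L.
'ssv511': |S_i|=[125, 108, 85, 51, 20, 4, 1] end={s40} rej; 6/6 del acc.
5 words, ⪯-incomp.

A = [55b1, 155v, b5sv1, b1bv1, ssv511].


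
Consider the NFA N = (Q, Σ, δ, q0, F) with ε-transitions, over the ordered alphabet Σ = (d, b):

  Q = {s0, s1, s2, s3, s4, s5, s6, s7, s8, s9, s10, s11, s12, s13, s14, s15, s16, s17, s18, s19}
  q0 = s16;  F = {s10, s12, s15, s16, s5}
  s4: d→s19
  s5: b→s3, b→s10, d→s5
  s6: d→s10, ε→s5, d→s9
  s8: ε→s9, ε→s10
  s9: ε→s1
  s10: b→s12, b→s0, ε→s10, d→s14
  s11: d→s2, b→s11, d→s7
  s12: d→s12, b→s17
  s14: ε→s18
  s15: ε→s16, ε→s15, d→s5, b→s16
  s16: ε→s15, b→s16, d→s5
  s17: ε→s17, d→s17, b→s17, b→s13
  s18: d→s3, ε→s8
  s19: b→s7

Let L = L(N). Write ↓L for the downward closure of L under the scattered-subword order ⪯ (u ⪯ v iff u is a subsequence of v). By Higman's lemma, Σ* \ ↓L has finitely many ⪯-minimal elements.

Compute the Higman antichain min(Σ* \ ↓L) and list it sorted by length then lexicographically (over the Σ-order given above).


min(Σ*\↓L) = [dbbb].

|Q|=20, |F|=5, |δ|=34 (11 ε).
min D↑ (5 st, q0=0, F={4}): 0:d→1,b→0 1:d→1,b→2 2:d→2,b→3 3:d→3,b→4 4:d→4,b→4 (ε-aug+det+¬).
'dbbb': |S_i|=[14, 12, 11, 4, 2] end={s13,s17} ∉↓L; 4/4 del acc.
1 minimals (antichain).


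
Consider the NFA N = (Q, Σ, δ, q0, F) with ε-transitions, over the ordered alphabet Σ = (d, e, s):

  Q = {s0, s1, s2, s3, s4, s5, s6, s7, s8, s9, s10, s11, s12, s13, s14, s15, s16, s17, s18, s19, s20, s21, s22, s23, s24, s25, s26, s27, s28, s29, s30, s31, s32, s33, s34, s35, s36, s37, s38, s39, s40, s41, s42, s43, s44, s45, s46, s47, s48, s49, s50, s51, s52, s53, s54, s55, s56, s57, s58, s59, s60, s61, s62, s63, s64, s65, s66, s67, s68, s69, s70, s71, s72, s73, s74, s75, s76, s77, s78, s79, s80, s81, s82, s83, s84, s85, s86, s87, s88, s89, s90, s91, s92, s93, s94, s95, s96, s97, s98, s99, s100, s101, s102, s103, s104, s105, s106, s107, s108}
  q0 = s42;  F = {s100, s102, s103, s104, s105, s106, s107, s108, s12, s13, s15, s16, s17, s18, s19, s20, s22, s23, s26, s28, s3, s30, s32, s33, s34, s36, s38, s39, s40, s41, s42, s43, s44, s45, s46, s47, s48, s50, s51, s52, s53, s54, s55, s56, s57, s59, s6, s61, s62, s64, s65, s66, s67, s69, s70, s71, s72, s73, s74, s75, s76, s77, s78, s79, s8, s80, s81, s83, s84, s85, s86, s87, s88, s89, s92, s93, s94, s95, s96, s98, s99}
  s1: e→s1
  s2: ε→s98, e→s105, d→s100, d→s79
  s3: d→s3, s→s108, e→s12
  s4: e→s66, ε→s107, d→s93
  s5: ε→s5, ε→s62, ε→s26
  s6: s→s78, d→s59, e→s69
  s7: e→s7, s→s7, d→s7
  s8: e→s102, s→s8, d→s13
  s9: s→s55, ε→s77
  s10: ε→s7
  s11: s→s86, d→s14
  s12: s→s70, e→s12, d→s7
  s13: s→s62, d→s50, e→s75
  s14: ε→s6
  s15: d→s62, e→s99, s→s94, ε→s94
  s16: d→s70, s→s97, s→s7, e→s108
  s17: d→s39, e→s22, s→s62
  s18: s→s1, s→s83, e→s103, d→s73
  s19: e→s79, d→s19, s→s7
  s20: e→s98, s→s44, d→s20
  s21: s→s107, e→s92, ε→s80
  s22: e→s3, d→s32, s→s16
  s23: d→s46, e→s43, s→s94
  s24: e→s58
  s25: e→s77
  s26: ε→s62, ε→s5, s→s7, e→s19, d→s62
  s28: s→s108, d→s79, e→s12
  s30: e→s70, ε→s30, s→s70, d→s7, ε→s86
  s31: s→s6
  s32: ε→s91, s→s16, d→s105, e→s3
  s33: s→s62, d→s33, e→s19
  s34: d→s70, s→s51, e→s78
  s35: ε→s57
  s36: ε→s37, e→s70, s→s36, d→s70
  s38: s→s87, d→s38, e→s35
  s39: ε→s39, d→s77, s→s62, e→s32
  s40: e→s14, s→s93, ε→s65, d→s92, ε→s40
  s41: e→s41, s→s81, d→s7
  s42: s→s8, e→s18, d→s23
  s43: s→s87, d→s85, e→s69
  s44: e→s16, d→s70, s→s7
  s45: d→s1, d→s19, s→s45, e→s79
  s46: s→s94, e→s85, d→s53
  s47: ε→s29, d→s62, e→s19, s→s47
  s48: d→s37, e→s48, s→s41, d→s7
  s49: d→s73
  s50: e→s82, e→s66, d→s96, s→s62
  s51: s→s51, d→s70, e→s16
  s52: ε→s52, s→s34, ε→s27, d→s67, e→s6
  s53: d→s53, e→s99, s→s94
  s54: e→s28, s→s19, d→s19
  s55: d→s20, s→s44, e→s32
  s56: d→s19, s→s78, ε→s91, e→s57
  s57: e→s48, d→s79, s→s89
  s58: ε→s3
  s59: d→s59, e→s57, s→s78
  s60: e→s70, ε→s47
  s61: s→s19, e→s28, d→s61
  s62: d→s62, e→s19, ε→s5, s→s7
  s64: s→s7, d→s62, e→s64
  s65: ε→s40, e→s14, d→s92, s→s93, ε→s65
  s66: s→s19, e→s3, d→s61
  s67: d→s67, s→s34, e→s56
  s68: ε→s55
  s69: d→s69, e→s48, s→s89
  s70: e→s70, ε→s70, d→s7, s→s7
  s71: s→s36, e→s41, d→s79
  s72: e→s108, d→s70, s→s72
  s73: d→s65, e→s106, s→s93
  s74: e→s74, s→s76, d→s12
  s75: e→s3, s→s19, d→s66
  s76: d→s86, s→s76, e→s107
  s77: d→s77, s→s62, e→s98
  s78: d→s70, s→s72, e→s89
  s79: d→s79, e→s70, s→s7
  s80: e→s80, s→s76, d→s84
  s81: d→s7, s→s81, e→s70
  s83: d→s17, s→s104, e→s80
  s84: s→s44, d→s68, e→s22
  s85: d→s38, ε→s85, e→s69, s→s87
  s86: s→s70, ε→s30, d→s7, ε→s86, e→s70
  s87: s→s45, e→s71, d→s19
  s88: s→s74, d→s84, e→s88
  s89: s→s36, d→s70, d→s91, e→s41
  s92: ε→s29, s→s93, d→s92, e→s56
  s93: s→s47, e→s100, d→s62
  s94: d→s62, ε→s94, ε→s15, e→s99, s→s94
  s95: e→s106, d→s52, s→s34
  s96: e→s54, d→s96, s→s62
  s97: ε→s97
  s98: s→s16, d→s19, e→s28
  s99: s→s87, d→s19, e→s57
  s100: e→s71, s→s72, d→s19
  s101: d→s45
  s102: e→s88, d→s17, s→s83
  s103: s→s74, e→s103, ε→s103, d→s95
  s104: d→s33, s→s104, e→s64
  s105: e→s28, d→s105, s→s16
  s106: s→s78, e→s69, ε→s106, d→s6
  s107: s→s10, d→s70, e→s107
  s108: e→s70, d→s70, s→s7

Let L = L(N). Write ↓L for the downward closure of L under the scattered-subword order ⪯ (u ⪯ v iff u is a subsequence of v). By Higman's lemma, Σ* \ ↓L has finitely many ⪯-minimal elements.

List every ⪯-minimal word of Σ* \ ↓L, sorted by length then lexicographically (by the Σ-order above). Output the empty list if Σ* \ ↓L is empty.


|Q|=109, |F|=81, |δ|=309 (40 ε).
min D↑ (78 st, q0=0, F={35}): 0:d→1,e→2,s→3 1:d→4,e→5,s→6 2:d→7,e→8,s→9 3:d→10,e→11,s→3 4:d→12,e→13,s→6 5:d→13,e→14,s→15 6:d→16,e→17,s→6 7:d→18,e→19,s→20 8:d→21,e→8,s→22 9:d→23,e→24,s→25 10:d→26,e→27,s→16 11:d→23,e→28,s→9 12:d→12,e→17,s→6 13:d→29,e→14,s→15 14:d→14,e→30,s→31 15:d→32,e→33,s→34 16:d→16,e→32,s→35 17:d→32,e→36,s→15 18:d→37,e→38,s→20 19:d→38,e→14,s→39 20:d→16,e→40,s→41 21:d→42,e→19,s→43 22:d→44,e→22,s→45 23:d→46,e→47,s→16 24:d→48,e→24,s→45 25:d→49,e→50,s→25 26:d→51,e→52,s→16 27:d→52,e→53,s→32 28:d→48,e→28,s→22 29:d→29,e→36,s→15 30:d→35,e→30,s→54 31:d→55,e→54,s→56 32:d→32,e→57,s→35 33:d→57,e→54,s→56 34:d→32,e→57,s→34 35:d→35,e→35,s→35 36:d→57,e→30,s→31 37:d→37,e→58,s→20 38:d→59,e→14,s→39 39:d→55,e→31,s→60 40:d→32,e→33,s→60 41:d→16,e→32,s→41 42:d→61,e→38,s→43 43:d→55,e→39,s→62 44:d→35,e→44,s→55 45:d→63,e→64,s→45 46:d→65,e→66,s→16 47:d→66,e→53,s→67 48:d→68,e→47,s→69 49:d→49,e→32,s→16 50:d→16,e→50,s→35 51:d→51,e→70,s→16 52:d→71,e→53,s→32 53:d→53,e→44,s→72 54:d→35,e→54,s→73 55:d→35,e→55,s→35 56:d→55,e→55,s→56 57:d→57,e→55,s→35 58:d→32,e→36,s→39 59:d→59,e→36,s→39 60:d→55,e→72,s→60 61:d→61,e→58,s→43 62:d→55,e→67,s→62 63:d→35,e→55,s→55 64:d→55,e→64,s→35 65:d→65,e→74,s→16 66:d→75,e→53,s→67 67:d→55,e→72,s→35 68:d→76,e→66,s→69 69:d→55,e→67,s→35 70:d→32,e→77,s→32 71:d→71,e→77,s→32 72:d→55,e→55,s→35 73:d→35,e→55,s→73 74:d→32,e→77,s→67 75:d→75,e→77,s→67 76:d→76,e→74,s→69 77:d→57,e→44,s→72 (ε-aug+det+¬).
'dsds': |S_i|=[94, 80, 34, 10, 1] end={s7} — reject; 4/4 deletions ∈↓L.
'sdss': |S_i|=[94, 70, 39, 11, 2] end={s7,s97} rej; 4/4 del acc.
'deeed': |S_i|=[94, 80, 45, 19, 8, 2] end={s37,s7} — reject; 5/5 single-dels accept.
'eesdd': |S_i|=[94, 84, 58, 23, 6, 1] end={s7} ∉↓L; 5/5 del acc.
'esses': run [94, 84, 54, 28, 14, 3] end={s10,s7,s97} ∉↓L; 5/5 del acc.
'dddeds': |S_i|=[94, 80, 68, 53, 29, 7, 1] end={s7} rej; 6/6 del acc.
6 minimals (antichain).

min(Σ*\↓L) = [dsds, sdss, deeed, eesdd, esses, dddeds].


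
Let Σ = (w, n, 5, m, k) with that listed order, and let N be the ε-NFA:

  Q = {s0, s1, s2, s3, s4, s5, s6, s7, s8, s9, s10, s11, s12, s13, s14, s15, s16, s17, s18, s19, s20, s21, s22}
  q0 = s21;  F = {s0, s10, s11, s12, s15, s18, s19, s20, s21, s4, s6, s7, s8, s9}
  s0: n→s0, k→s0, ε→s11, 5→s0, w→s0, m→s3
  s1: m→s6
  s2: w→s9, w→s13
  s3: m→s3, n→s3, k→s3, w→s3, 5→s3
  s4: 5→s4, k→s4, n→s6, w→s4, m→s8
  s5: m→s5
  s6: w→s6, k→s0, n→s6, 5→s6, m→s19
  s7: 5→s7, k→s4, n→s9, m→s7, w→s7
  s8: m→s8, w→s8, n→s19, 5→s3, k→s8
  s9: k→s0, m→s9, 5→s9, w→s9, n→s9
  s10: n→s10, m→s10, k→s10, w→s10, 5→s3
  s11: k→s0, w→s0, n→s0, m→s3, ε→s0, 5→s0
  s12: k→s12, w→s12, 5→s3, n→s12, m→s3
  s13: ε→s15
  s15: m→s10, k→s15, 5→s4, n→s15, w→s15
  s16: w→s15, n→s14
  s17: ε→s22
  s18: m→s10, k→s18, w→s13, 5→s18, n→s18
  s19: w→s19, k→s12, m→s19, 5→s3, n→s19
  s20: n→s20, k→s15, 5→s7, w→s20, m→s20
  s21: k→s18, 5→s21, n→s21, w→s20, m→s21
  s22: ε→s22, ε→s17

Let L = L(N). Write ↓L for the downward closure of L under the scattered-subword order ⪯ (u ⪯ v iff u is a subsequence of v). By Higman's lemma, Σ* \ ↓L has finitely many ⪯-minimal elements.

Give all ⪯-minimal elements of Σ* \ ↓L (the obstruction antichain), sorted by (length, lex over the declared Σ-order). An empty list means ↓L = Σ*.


min(Σ*\↓L) = [km5, w5nkm].

|Q|=23, |F|=14, |δ|=87 (6 ε).
min D↑ (14 st, q0=0, F={8}): 0:w→1,n→0,5→0,m→0,k→2 1:w→1,n→1,5→3,m→1,k→4 2:w→4,n→2,5→2,m→5,k→2 3:w→3,n→6,5→3,m→3,k→7 4:w→4,n→4,5→7,m→5,k→4 5:w→5,n→5,5→8,m→5,k→5 6:w→6,n→6,5→6,m→6,k→9 7:w→7,n→10,5→7,m→11,k→7 8:w→8,n→8,5→8,m→8,k→8 9:w→9,n→9,5→9,m→8,k→9 10:w→10,n→10,5→10,m→12,k→9 11:w→11,n→12,5→8,m→11,k→11 12:w→12,n→12,5→8,m→12,k→13 13:w→13,n→13,5→8,m→8,k→13 [Hopcroft].
'km5': |S_i|=[16, 12, 5, 1] end={s3} ∉↓L; 3/3 deletions ∈↓L.
'w5nkm': N↓-sim [16, 14, 10, 7, 4, 1] end={s3} rej; 5/5 single-dels accept.
2 words, ⪯-incomp.


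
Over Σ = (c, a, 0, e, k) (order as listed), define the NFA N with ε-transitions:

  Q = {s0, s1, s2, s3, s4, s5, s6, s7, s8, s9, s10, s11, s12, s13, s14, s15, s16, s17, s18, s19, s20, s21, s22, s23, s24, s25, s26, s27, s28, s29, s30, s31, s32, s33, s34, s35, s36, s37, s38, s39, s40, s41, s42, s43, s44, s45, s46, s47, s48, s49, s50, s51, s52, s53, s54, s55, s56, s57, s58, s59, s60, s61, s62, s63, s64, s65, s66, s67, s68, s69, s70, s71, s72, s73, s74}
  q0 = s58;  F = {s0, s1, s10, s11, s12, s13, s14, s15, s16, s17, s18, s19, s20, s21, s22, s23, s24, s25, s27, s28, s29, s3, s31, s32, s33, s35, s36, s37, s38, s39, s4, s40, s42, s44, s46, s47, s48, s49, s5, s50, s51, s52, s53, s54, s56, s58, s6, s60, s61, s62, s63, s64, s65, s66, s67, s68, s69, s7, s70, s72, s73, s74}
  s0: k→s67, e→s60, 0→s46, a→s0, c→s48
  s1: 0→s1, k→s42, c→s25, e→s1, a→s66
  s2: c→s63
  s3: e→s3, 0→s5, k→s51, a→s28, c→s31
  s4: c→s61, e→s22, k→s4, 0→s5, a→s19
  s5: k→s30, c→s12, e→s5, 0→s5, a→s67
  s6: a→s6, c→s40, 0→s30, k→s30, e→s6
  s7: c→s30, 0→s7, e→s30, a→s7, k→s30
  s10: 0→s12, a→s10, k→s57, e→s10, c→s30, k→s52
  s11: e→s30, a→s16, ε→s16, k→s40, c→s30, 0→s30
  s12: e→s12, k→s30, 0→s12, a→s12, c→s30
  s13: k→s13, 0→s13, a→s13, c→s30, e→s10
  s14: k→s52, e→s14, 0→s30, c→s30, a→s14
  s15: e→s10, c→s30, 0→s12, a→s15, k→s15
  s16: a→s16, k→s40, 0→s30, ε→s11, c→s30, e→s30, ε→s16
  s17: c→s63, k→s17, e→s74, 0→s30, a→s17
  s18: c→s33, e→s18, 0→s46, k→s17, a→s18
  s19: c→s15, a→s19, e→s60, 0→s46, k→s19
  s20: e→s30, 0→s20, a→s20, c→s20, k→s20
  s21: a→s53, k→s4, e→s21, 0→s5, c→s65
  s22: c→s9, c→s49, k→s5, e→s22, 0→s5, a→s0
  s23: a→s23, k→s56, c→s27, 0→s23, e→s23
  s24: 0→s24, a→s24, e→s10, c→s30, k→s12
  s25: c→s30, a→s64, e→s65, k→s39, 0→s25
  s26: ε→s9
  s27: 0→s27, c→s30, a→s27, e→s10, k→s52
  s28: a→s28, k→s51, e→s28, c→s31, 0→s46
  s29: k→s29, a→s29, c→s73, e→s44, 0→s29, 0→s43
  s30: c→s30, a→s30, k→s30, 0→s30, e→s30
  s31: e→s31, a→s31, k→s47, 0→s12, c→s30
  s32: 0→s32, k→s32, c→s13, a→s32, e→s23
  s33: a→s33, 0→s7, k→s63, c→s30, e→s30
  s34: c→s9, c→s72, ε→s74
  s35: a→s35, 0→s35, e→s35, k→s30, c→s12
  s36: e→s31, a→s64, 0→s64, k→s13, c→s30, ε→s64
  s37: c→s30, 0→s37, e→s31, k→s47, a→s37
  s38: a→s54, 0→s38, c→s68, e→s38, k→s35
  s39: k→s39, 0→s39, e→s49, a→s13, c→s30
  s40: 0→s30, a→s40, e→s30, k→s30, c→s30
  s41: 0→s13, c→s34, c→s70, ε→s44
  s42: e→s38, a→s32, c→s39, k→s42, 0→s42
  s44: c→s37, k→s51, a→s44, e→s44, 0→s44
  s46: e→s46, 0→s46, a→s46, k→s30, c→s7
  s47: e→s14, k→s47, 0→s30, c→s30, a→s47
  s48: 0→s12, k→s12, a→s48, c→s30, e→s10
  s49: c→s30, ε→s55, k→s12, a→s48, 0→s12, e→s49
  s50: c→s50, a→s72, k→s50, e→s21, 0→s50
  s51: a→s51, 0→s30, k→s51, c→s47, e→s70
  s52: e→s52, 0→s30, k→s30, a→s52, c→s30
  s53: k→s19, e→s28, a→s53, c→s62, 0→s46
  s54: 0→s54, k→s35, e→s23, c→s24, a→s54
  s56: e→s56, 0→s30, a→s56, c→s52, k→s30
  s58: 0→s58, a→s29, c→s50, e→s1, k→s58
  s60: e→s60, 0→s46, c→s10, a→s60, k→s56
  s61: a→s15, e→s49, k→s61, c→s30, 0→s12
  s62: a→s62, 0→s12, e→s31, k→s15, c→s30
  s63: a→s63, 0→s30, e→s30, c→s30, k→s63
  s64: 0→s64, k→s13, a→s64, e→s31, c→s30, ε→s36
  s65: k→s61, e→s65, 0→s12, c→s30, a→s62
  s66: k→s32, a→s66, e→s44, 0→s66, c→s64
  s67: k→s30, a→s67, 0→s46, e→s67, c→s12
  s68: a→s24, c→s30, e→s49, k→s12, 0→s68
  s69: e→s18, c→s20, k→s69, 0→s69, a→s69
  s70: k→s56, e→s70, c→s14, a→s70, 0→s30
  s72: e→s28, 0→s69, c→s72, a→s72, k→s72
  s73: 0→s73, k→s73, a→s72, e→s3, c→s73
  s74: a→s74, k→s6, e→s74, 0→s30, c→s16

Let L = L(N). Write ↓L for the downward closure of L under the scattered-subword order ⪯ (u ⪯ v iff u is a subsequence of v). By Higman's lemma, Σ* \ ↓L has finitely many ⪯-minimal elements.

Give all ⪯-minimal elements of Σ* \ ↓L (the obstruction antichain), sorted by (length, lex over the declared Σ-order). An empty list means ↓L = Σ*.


|Q|=75, |F|=62, |δ|=333 (9 ε).
min D↑ (61 st, q0=0, F={20}): 0:c→1,a→2,0→0,e→3,k→0 1:c→1,a→4,0→1,e→5,k→1 2:c→6,a→2,0→2,e→7,k→2 3:c→8,a→9,0→3,e→3,k→10 4:c→4,a→4,0→11,e→12,k→4 5:c→13,a→14,0→15,e→5,k→16 6:c→6,a→4,0→6,e→17,k→6 7:c→18,a→7,0→7,e→7,k→19 8:c→20,a→21,0→8,e→13,k→22 9:c→21,a→9,0→9,e→7,k→23 10:c→22,a→23,0→10,e→24,k→10 11:c→25,a→11,0→11,e→26,k→11 12:c→27,a→12,0→28,e→12,k→19 13:c→20,a→29,0→30,e→13,k→31 14:c→29,a→14,0→28,e→12,k→32 15:c→30,a→33,0→15,e→15,k→20 16:c→31,a→32,0→15,e→34,k→16 17:c→27,a→12,0→15,e→17,k→19 18:c→20,a→18,0→18,e→27,k→35 19:c→35,a→19,0→20,e→36,k→19 20:c→20,a→20,0→20,e→20,k→20 21:c→20,a→21,0→21,e→27,k→37 22:c→20,a→37,0→22,e→38,k→22 23:c→37,a→23,0→23,e→39,k→23 24:c→40,a→41,0→24,e→24,k→42 25:c→25,a→25,0→25,e→20,k→25 26:c→43,a→26,0→28,e→26,k→44 27:c→20,a→27,0→30,e→27,k→35 28:c→45,a→28,0→28,e→28,k→20 29:c→20,a→29,0→30,e→27,k→46 30:c→20,a→30,0→30,e→30,k→20 31:c→20,a→46,0→30,e→38,k→31 32:c→46,a→32,0→28,e→47,k→32 33:c→30,a→33,0→28,e→33,k→20 34:c→38,a→48,0→15,e→34,k→15 35:c→20,a→35,0→20,e→49,k→35 36:c→49,a→36,0→20,e→36,k→50 37:c→20,a→37,0→37,e→51,k→37 38:c→20,a→52,0→30,e→38,k→30 39:c→53,a→39,0→39,e→39,k→50 40:c→20,a→54,0→40,e→38,k→30 41:c→54,a→41,0→41,e→39,k→42 42:c→30,a→42,0→42,e→42,k→20 43:c→20,a→43,0→45,e→20,k→55 44:c→55,a→44,0→20,e→56,k→44 45:c→20,a→45,0→45,e→20,k→20 46:c→20,a→46,0→30,e→51,k→46 47:c→51,a→47,0→28,e→47,k→50 48:c→52,a→48,0→28,e→47,k→33 49:c→20,a→49,0→20,e→49,k→57 50:c→57,a→50,0→20,e→50,k→20 51:c→20,a→51,0→30,e→51,k→57 52:c→20,a→52,0→30,e→51,k→30 53:c→20,a→53,0→53,e→51,k→57 54:c→20,a→54,0→54,e→51,k→30 55:c→20,a→55,0→20,e→20,k→55 56:c→58,a→56,0→20,e→56,k→59 57:c→20,a→57,0→20,e→57,k→20 58:c→20,a→58,0→20,e→20,k→60 59:c→60,a→59,0→20,e→59,k→20 60:c→20,a→60,0→20,e→20,k→20.
'ecc': |S_i|=[67, 59, 31, 1] end={s30} — reject; 3/3 del acc.
'ce0k': run [67, 55, 41, 6, 1] end={s30} ∉↓L; 4/4 del acc.
'aek0': |S_i|=[67, 51, 32, 15, 1] end={s30} — reject; 4/4 deletions ∈↓L.
'ca0ce': run [67, 55, 40, 27, 8, 1] end={s30} ∉↓L; 5/5 del acc.
'ekekk': run [67, 59, 43, 31, 12, 1] end={s30} ∉↓L; 5/5 deletions ∈↓L.
5 words, ⪯-incomp.

A = [ecc, ce0k, aek0, ca0ce, ekekk].


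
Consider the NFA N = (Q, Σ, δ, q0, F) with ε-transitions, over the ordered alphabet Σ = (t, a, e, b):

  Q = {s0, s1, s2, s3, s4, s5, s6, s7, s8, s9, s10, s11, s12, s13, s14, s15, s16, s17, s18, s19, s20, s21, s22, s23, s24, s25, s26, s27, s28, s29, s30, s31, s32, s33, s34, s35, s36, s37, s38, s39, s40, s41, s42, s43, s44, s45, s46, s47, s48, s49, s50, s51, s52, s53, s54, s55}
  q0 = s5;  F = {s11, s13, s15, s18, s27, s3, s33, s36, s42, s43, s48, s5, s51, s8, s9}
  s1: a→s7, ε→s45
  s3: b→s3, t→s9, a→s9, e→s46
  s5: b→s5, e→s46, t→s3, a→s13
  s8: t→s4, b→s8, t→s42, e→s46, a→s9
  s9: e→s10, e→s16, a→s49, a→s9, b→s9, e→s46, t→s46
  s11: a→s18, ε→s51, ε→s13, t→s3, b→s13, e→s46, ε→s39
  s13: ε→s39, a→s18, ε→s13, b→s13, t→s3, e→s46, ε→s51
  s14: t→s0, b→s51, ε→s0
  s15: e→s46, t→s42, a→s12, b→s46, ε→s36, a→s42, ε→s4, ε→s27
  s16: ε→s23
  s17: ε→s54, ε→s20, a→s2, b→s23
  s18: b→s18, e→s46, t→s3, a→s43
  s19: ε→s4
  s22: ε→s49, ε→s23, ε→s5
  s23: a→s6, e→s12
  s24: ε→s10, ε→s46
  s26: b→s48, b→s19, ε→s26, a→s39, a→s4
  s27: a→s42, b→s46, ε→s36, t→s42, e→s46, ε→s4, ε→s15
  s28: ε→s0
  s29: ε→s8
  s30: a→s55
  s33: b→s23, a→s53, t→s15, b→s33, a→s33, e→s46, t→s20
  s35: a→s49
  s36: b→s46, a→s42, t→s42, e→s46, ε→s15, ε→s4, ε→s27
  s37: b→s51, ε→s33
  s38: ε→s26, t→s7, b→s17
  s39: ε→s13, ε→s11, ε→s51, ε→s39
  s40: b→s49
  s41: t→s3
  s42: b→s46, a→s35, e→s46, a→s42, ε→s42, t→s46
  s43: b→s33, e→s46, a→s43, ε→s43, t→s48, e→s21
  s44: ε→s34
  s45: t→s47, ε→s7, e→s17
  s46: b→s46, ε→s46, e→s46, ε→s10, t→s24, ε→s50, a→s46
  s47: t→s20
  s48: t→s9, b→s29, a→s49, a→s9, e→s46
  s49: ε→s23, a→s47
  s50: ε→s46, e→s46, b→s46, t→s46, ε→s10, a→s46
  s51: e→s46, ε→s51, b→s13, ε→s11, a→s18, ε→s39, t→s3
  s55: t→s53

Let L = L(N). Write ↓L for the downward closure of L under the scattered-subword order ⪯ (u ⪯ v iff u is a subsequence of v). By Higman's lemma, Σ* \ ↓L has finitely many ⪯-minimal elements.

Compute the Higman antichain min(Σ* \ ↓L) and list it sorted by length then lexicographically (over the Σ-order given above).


A = [e, ttt, tat, aaabtb].

|Q|=56, |F|=15, |δ|=150 (48 ε).
min D↑ (12 st, q0=0, F={3}): 0:t→1,a→2,e→3,b→0 1:t→4,a→4,e→3,b→1 2:t→1,a→5,e→3,b→2 3:t→3,a→3,e→3,b→3 4:t→3,a→4,e→3,b→4 5:t→1,a→6,e→3,b→5 6:t→7,a→6,e→3,b→8 7:t→4,a→4,e→3,b→9 8:t→10,a→8,e→3,b→8 9:t→11,a→4,e→3,b→9 10:t→11,a→11,e→3,b→3 11:t→3,a→11,e→3,b→3.
'e': N↓-sim [32, 9] end={s10,s12,s16,s21,s23,s24,s46,s50,s6} ∉↓L; 1/1 del acc.
'ttt': run [32, 22, 15, 5] end={s10,s20,s24,s46,s50} — reject; 3/3 deletions ∈↓L.
'tat': |S_i|=[32, 22, 14, 5] end={s10,s20,s24,s46,s50} — reject; 3/3 deletions ∈↓L.
'aaabtb': |S_i|=[32, 31, 27, 25, 22, 16, 4] end={s10,s24,s46,s50} rej; 6/6 del acc.
4 minimals (antichain).


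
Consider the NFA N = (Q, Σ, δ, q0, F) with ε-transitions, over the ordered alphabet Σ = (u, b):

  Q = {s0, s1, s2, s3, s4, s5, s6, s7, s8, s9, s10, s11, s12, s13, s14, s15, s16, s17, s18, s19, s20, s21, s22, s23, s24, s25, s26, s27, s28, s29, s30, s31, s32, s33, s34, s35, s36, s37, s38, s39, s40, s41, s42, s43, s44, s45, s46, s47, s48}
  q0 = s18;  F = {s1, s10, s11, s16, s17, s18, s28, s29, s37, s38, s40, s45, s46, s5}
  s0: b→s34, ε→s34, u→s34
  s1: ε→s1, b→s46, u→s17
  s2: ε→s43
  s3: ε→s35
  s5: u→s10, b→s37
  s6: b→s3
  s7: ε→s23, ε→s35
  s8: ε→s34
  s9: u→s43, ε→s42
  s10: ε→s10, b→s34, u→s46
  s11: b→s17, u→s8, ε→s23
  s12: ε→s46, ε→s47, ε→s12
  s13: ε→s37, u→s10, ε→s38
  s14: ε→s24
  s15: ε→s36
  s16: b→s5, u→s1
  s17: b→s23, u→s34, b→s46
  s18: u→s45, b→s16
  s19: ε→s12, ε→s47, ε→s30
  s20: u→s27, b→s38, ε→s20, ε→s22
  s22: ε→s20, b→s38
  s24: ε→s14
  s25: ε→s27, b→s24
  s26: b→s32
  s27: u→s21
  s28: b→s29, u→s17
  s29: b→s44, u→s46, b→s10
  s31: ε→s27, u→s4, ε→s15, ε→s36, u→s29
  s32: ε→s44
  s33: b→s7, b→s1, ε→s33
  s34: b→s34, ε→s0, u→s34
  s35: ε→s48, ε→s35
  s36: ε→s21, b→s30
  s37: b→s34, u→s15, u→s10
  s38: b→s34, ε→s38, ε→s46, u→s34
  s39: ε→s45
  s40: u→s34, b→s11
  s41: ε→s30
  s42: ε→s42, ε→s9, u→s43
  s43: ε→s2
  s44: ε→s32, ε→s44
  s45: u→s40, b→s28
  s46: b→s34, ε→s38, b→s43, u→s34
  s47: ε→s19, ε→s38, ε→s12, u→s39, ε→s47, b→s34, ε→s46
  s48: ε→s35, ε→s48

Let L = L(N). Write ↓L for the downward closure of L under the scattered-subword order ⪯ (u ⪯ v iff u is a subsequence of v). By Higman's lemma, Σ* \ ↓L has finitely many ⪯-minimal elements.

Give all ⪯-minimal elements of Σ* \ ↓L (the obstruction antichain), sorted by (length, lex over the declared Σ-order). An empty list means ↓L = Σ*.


Antichain: [uuu, bubu, bubb, bbub, bbbb].

|Q|=49, |F|=14, |δ|=104 (51 ε).
min D↑ (14 st, q0=0, F={7}): 0:u→1,b→2 1:u→3,b→4 2:u→5,b→6 3:u→7,b→8 4:u→9,b→10 5:u→9,b→11 6:u→12,b→13 7:u→7,b→7 8:u→7,b→9 9:u→7,b→11 10:u→11,b→12 11:u→7,b→7 12:u→11,b→7 13:u→12,b→7.
'uuu': |S_i|=[26, 22, 11, 3] end={s0,s34,s8} rej; 3/3 del acc.
'bubu': N↓-sim [26, 23, 15, 8, 2] end={s0,s34} rej; 4/4 del acc.
'bubb': |S_i|=[26, 23, 15, 8, 4] end={s0,s2,s34,s43} ∉↓L; 4/4 deletions ∈↓L.
'bbub': N↓-sim [26, 23, 18, 11, 5] end={s0,s2,s30,s34,s43} — reject; 4/4 single-dels accept.
'bbbb': |S_i|=[26, 23, 18, 15, 5] end={s0,s2,s30,s34,s43} ∉↓L; 4/4 single-dels accept.
5 words, ⪯-incomp.


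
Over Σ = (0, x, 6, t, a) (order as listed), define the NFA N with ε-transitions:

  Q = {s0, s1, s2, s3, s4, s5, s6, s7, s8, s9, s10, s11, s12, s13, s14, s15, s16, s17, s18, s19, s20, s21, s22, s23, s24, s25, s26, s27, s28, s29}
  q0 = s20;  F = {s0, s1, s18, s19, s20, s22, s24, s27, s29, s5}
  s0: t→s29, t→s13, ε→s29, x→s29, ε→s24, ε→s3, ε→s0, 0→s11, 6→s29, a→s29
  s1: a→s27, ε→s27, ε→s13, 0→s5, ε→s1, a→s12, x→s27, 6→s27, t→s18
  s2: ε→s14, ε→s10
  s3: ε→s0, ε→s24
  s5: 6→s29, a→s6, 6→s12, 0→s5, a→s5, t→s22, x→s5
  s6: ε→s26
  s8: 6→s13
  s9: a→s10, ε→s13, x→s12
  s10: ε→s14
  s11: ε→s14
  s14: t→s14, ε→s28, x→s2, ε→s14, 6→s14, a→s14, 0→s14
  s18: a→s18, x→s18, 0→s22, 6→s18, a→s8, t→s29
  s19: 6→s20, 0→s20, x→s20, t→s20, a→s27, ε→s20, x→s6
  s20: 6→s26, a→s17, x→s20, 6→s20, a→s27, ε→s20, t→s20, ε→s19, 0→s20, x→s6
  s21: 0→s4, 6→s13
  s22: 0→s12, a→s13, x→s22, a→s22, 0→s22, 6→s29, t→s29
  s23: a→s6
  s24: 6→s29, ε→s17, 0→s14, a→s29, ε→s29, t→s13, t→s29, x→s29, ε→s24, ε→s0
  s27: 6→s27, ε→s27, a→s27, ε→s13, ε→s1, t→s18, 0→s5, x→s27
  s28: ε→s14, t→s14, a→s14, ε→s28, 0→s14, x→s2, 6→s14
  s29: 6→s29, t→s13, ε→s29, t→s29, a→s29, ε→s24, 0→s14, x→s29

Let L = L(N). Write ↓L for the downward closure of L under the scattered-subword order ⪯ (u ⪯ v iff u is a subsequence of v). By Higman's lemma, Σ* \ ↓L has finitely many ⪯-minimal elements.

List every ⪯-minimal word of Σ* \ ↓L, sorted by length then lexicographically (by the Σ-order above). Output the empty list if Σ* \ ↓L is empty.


|Q|=30, |F|=10, |δ|=110 (31 ε).
min D↑ (7 st, q0=0, F={6}): 0:0→0,x→0,6→0,t→0,a→1 1:0→2,x→1,6→1,t→3,a→1 2:0→2,x→2,6→4,t→5,a→2 3:0→5,x→3,6→3,t→4,a→3 4:0→6,x→4,6→4,t→4,a→4 5:0→5,x→5,6→4,t→4,a→5 6:0→6,x→6,6→6,t→6,a→6.
'a060': |S_i|=[22, 20, 16, 12, 5] end={s10,s11,s14,s2,s28} ∉↓L; 4/4 single-dels accept.
'att0': run [22, 20, 15, 11, 5] end={s10,s11,s14,s2,s28} ∉↓L; 4/4 single-dels accept.
2 obstructions.

A = [a060, att0].
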